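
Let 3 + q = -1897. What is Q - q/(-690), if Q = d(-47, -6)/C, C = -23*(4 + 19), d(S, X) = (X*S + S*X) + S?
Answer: -5921/1587 ≈ -3.7309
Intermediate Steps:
q = -1900 (q = -3 - 1897 = -1900)
d(S, X) = S + 2*S*X (d(S, X) = (S*X + S*X) + S = 2*S*X + S = S + 2*S*X)
C = -529 (C = -23*23 = -529)
Q = -517/529 (Q = -47*(1 + 2*(-6))/(-529) = -47*(1 - 12)*(-1/529) = -47*(-11)*(-1/529) = 517*(-1/529) = -517/529 ≈ -0.97732)
Q - q/(-690) = -517/529 - (-1900)/(-690) = -517/529 - (-1900)*(-1)/690 = -517/529 - 1*190/69 = -517/529 - 190/69 = -5921/1587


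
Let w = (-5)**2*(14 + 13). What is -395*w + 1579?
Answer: -265046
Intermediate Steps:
w = 675 (w = 25*27 = 675)
-395*w + 1579 = -395*675 + 1579 = -266625 + 1579 = -265046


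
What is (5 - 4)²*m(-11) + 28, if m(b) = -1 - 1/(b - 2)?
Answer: 352/13 ≈ 27.077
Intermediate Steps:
m(b) = -1 - 1/(-2 + b)
(5 - 4)²*m(-11) + 28 = (5 - 4)²*((1 - 1*(-11))/(-2 - 11)) + 28 = 1²*((1 + 11)/(-13)) + 28 = 1*(-1/13*12) + 28 = 1*(-12/13) + 28 = -12/13 + 28 = 352/13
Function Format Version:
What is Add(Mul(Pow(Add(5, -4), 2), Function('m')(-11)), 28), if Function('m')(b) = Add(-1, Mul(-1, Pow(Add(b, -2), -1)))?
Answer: Rational(352, 13) ≈ 27.077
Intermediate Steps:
Function('m')(b) = Add(-1, Mul(-1, Pow(Add(-2, b), -1)))
Add(Mul(Pow(Add(5, -4), 2), Function('m')(-11)), 28) = Add(Mul(Pow(Add(5, -4), 2), Mul(Pow(Add(-2, -11), -1), Add(1, Mul(-1, -11)))), 28) = Add(Mul(Pow(1, 2), Mul(Pow(-13, -1), Add(1, 11))), 28) = Add(Mul(1, Mul(Rational(-1, 13), 12)), 28) = Add(Mul(1, Rational(-12, 13)), 28) = Add(Rational(-12, 13), 28) = Rational(352, 13)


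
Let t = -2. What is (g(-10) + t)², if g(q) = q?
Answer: 144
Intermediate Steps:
(g(-10) + t)² = (-10 - 2)² = (-12)² = 144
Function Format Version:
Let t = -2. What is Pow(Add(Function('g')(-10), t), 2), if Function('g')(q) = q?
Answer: 144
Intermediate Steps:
Pow(Add(Function('g')(-10), t), 2) = Pow(Add(-10, -2), 2) = Pow(-12, 2) = 144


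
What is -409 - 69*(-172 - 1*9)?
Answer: 12080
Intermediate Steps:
-409 - 69*(-172 - 1*9) = -409 - 69*(-172 - 9) = -409 - 69*(-181) = -409 + 12489 = 12080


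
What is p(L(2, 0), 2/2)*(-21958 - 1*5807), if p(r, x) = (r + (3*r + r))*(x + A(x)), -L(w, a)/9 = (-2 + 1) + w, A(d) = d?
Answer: 2498850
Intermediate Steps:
L(w, a) = 9 - 9*w (L(w, a) = -9*((-2 + 1) + w) = -9*(-1 + w) = 9 - 9*w)
p(r, x) = 10*r*x (p(r, x) = (r + (3*r + r))*(x + x) = (r + 4*r)*(2*x) = (5*r)*(2*x) = 10*r*x)
p(L(2, 0), 2/2)*(-21958 - 1*5807) = (10*(9 - 9*2)*(2/2))*(-21958 - 1*5807) = (10*(9 - 18)*(2*(½)))*(-21958 - 5807) = (10*(-9)*1)*(-27765) = -90*(-27765) = 2498850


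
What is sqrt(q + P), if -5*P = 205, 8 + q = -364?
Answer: I*sqrt(413) ≈ 20.322*I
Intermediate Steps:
q = -372 (q = -8 - 364 = -372)
P = -41 (P = -1/5*205 = -41)
sqrt(q + P) = sqrt(-372 - 41) = sqrt(-413) = I*sqrt(413)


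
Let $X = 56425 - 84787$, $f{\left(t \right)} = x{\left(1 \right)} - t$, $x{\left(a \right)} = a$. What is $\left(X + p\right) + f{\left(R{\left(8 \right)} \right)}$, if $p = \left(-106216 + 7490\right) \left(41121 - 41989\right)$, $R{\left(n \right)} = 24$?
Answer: $85665783$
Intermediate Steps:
$f{\left(t \right)} = 1 - t$
$p = 85694168$ ($p = \left(-98726\right) \left(-868\right) = 85694168$)
$X = -28362$ ($X = 56425 - 84787 = -28362$)
$\left(X + p\right) + f{\left(R{\left(8 \right)} \right)} = \left(-28362 + 85694168\right) + \left(1 - 24\right) = 85665806 + \left(1 - 24\right) = 85665806 - 23 = 85665783$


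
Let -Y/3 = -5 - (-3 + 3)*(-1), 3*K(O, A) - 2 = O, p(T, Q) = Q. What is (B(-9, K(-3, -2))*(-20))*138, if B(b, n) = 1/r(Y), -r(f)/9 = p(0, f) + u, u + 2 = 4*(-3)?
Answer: 920/3 ≈ 306.67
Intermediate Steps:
K(O, A) = ⅔ + O/3
u = -14 (u = -2 + 4*(-3) = -2 - 12 = -14)
Y = 15 (Y = -3*(-5 - (-3 + 3)*(-1)) = -3*(-5 - 0*(-1)) = -3*(-5 - 1*0) = -3*(-5 + 0) = -3*(-5) = 15)
r(f) = 126 - 9*f (r(f) = -9*(f - 14) = -9*(-14 + f) = 126 - 9*f)
B(b, n) = -⅑ (B(b, n) = 1/(126 - 9*15) = 1/(126 - 135) = 1/(-9) = -⅑)
(B(-9, K(-3, -2))*(-20))*138 = -⅑*(-20)*138 = (20/9)*138 = 920/3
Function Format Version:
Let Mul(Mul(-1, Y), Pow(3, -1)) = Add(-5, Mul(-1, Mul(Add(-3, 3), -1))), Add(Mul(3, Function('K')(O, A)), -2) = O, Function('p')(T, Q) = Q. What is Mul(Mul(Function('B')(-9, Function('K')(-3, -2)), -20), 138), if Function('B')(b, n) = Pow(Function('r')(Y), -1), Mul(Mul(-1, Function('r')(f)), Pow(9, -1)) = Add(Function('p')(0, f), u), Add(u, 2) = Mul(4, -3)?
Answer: Rational(920, 3) ≈ 306.67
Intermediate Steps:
Function('K')(O, A) = Add(Rational(2, 3), Mul(Rational(1, 3), O))
u = -14 (u = Add(-2, Mul(4, -3)) = Add(-2, -12) = -14)
Y = 15 (Y = Mul(-3, Add(-5, Mul(-1, Mul(Add(-3, 3), -1)))) = Mul(-3, Add(-5, Mul(-1, Mul(0, -1)))) = Mul(-3, Add(-5, Mul(-1, 0))) = Mul(-3, Add(-5, 0)) = Mul(-3, -5) = 15)
Function('r')(f) = Add(126, Mul(-9, f)) (Function('r')(f) = Mul(-9, Add(f, -14)) = Mul(-9, Add(-14, f)) = Add(126, Mul(-9, f)))
Function('B')(b, n) = Rational(-1, 9) (Function('B')(b, n) = Pow(Add(126, Mul(-9, 15)), -1) = Pow(Add(126, -135), -1) = Pow(-9, -1) = Rational(-1, 9))
Mul(Mul(Function('B')(-9, Function('K')(-3, -2)), -20), 138) = Mul(Mul(Rational(-1, 9), -20), 138) = Mul(Rational(20, 9), 138) = Rational(920, 3)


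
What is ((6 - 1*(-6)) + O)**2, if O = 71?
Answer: 6889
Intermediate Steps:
((6 - 1*(-6)) + O)**2 = ((6 - 1*(-6)) + 71)**2 = ((6 + 6) + 71)**2 = (12 + 71)**2 = 83**2 = 6889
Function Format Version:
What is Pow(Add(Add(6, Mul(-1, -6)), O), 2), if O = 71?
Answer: 6889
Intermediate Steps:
Pow(Add(Add(6, Mul(-1, -6)), O), 2) = Pow(Add(Add(6, Mul(-1, -6)), 71), 2) = Pow(Add(Add(6, 6), 71), 2) = Pow(Add(12, 71), 2) = Pow(83, 2) = 6889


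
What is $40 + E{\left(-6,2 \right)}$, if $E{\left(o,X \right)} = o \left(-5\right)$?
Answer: $70$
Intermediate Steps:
$E{\left(o,X \right)} = - 5 o$
$40 + E{\left(-6,2 \right)} = 40 - -30 = 40 + 30 = 70$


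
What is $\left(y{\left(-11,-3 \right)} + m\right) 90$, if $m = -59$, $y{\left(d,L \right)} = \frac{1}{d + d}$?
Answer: $- \frac{58455}{11} \approx -5314.1$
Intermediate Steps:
$y{\left(d,L \right)} = \frac{1}{2 d}$
$\left(y{\left(-11,-3 \right)} + m\right) 90 = \left(\frac{1}{2 \left(-11\right)} - 59\right) 90 = \left(\frac{1}{2} \left(- \frac{1}{11}\right) - 59\right) 90 = \left(- \frac{1}{22} - 59\right) 90 = \left(- \frac{1299}{22}\right) 90 = - \frac{58455}{11}$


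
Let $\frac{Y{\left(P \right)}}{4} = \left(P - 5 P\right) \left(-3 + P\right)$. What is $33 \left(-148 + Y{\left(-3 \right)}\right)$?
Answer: $-14388$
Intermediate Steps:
$Y{\left(P \right)} = - 16 P \left(-3 + P\right)$ ($Y{\left(P \right)} = 4 \left(P - 5 P\right) \left(-3 + P\right) = 4 - 4 P \left(-3 + P\right) = 4 \left(- 4 P \left(-3 + P\right)\right) = - 16 P \left(-3 + P\right)$)
$33 \left(-148 + Y{\left(-3 \right)}\right) = 33 \left(-148 + 16 \left(-3\right) \left(3 - -3\right)\right) = 33 \left(-148 + 16 \left(-3\right) \left(3 + 3\right)\right) = 33 \left(-148 + 16 \left(-3\right) 6\right) = 33 \left(-148 - 288\right) = 33 \left(-436\right) = -14388$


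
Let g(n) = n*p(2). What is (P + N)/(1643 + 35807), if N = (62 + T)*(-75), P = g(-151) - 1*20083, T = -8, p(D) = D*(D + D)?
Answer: -25341/37450 ≈ -0.67666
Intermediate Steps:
p(D) = 2*D² (p(D) = D*(2*D) = 2*D²)
g(n) = 8*n (g(n) = n*(2*2²) = n*(2*4) = n*8 = 8*n)
P = -21291 (P = 8*(-151) - 1*20083 = -1208 - 20083 = -21291)
N = -4050 (N = (62 - 8)*(-75) = 54*(-75) = -4050)
(P + N)/(1643 + 35807) = (-21291 - 4050)/(1643 + 35807) = -25341/37450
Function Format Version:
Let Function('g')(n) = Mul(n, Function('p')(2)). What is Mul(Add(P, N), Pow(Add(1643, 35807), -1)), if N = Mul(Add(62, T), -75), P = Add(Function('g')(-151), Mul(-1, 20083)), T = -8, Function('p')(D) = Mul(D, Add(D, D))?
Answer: Rational(-25341, 37450) ≈ -0.67666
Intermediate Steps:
Function('p')(D) = Mul(2, Pow(D, 2)) (Function('p')(D) = Mul(D, Mul(2, D)) = Mul(2, Pow(D, 2)))
Function('g')(n) = Mul(8, n) (Function('g')(n) = Mul(n, Mul(2, Pow(2, 2))) = Mul(n, Mul(2, 4)) = Mul(n, 8) = Mul(8, n))
P = -21291 (P = Add(Mul(8, -151), Mul(-1, 20083)) = Add(-1208, -20083) = -21291)
N = -4050 (N = Mul(Add(62, -8), -75) = Mul(54, -75) = -4050)
Mul(Add(P, N), Pow(Add(1643, 35807), -1)) = Mul(Add(-21291, -4050), Pow(Add(1643, 35807), -1)) = Mul(-25341, Pow(37450, -1)) = Mul(-25341, Rational(1, 37450)) = Rational(-25341, 37450)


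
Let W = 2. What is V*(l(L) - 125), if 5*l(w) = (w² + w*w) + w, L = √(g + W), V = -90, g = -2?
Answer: 11250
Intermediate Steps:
L = 0 (L = √(-2 + 2) = √0 = 0)
l(w) = w/5 + 2*w²/5 (l(w) = ((w² + w*w) + w)/5 = ((w² + w²) + w)/5 = (2*w² + w)/5 = (w + 2*w²)/5 = w/5 + 2*w²/5)
V*(l(L) - 125) = -90*((⅕)*0*(1 + 2*0) - 125) = -90*((⅕)*0*(1 + 0) - 125) = -90*((⅕)*0*1 - 125) = -90*(0 - 125) = -90*(-125) = 11250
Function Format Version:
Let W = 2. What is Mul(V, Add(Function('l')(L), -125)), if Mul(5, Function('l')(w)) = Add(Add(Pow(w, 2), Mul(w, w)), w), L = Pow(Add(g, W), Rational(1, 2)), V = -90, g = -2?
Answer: 11250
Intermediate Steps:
L = 0 (L = Pow(Add(-2, 2), Rational(1, 2)) = Pow(0, Rational(1, 2)) = 0)
Function('l')(w) = Add(Mul(Rational(1, 5), w), Mul(Rational(2, 5), Pow(w, 2))) (Function('l')(w) = Mul(Rational(1, 5), Add(Add(Pow(w, 2), Mul(w, w)), w)) = Mul(Rational(1, 5), Add(Add(Pow(w, 2), Pow(w, 2)), w)) = Mul(Rational(1, 5), Add(Mul(2, Pow(w, 2)), w)) = Mul(Rational(1, 5), Add(w, Mul(2, Pow(w, 2)))) = Add(Mul(Rational(1, 5), w), Mul(Rational(2, 5), Pow(w, 2))))
Mul(V, Add(Function('l')(L), -125)) = Mul(-90, Add(Mul(Rational(1, 5), 0, Add(1, Mul(2, 0))), -125)) = Mul(-90, Add(Mul(Rational(1, 5), 0, Add(1, 0)), -125)) = Mul(-90, Add(Mul(Rational(1, 5), 0, 1), -125)) = Mul(-90, Add(0, -125)) = Mul(-90, -125) = 11250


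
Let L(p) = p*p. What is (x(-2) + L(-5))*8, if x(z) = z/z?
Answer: 208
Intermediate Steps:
L(p) = p**2
x(z) = 1
(x(-2) + L(-5))*8 = (1 + (-5)**2)*8 = (1 + 25)*8 = 26*8 = 208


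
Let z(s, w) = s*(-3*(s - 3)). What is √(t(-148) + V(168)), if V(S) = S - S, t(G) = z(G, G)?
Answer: 2*I*√16761 ≈ 258.93*I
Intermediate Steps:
z(s, w) = s*(9 - 3*s) (z(s, w) = s*(-3*(-3 + s)) = s*(9 - 3*s))
t(G) = 3*G*(3 - G)
V(S) = 0
√(t(-148) + V(168)) = √(3*(-148)*(3 - 1*(-148)) + 0) = √(3*(-148)*(3 + 148) + 0) = √(3*(-148)*151 + 0) = √(-67044 + 0) = √(-67044) = 2*I*√16761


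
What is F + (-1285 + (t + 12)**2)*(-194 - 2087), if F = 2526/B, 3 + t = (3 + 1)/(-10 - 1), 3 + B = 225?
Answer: 12360835561/4477 ≈ 2.7610e+6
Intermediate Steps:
B = 222 (B = -3 + 225 = 222)
t = -37/11 (t = -3 + (3 + 1)/(-10 - 1) = -3 + 4/(-11) = -3 + 4*(-1/11) = -3 - 4/11 = -37/11 ≈ -3.3636)
F = 421/37 (F = 2526/222 = 2526*(1/222) = 421/37 ≈ 11.378)
F + (-1285 + (t + 12)**2)*(-194 - 2087) = 421/37 + (-1285 + (-37/11 + 12)**2)*(-194 - 2087) = 421/37 + (-1285 + (95/11)**2)*(-2281) = 421/37 + (-1285 + 9025/121)*(-2281) = 421/37 - 146460/121*(-2281) = 421/37 + 334075260/121 = 12360835561/4477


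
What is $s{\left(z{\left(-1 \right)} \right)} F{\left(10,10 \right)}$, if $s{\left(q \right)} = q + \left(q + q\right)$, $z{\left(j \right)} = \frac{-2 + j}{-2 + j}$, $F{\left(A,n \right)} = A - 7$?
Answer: $9$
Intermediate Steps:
$F{\left(A,n \right)} = -7 + A$ ($F{\left(A,n \right)} = A - 7 = -7 + A$)
$z{\left(j \right)} = 1$
$s{\left(q \right)} = 3 q$ ($s{\left(q \right)} = q + 2 q = 3 q$)
$s{\left(z{\left(-1 \right)} \right)} F{\left(10,10 \right)} = 3 \cdot 1 \left(-7 + 10\right) = 3 \cdot 3 = 9$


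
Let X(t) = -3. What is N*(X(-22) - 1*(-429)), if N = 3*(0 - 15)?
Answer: -19170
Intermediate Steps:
N = -45 (N = 3*(-15) = -45)
N*(X(-22) - 1*(-429)) = -45*(-3 - 1*(-429)) = -45*(-3 + 429) = -45*426 = -19170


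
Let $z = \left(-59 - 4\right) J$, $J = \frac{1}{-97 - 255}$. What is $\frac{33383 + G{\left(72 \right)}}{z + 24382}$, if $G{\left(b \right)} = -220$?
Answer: $\frac{11673376}{8582527} \approx 1.3601$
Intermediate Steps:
$J = - \frac{1}{352}$ ($J = \frac{1}{-352} = - \frac{1}{352} \approx -0.0028409$)
$z = \frac{63}{352}$ ($z = \left(-59 - 4\right) \left(- \frac{1}{352}\right) = \left(-63\right) \left(- \frac{1}{352}\right) = \frac{63}{352} \approx 0.17898$)
$\frac{33383 + G{\left(72 \right)}}{z + 24382} = \frac{33383 - 220}{\frac{63}{352} + 24382} = \frac{33163}{\frac{8582527}{352}} = 33163 \cdot \frac{352}{8582527} = \frac{11673376}{8582527}$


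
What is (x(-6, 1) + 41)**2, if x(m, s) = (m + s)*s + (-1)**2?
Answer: 1369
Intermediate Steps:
x(m, s) = 1 + s*(m + s) (x(m, s) = s*(m + s) + 1 = 1 + s*(m + s))
(x(-6, 1) + 41)**2 = ((1 + 1**2 - 6*1) + 41)**2 = ((1 + 1 - 6) + 41)**2 = (-4 + 41)**2 = 37**2 = 1369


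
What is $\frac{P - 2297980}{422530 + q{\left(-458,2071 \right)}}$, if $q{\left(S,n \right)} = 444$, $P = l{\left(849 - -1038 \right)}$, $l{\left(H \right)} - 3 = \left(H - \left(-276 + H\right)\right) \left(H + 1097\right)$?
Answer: $- \frac{1474393}{422974} \approx -3.4858$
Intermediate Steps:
$l{\left(H \right)} = 302775 + 276 H$ ($l{\left(H \right)} = 3 + \left(H - \left(-276 + H\right)\right) \left(H + 1097\right) = 3 + 276 \left(1097 + H\right) = 3 + \left(302772 + 276 H\right) = 302775 + 276 H$)
$P = 823587$ ($P = 302775 + 276 \left(849 - -1038\right) = 302775 + 276 \left(849 + 1038\right) = 302775 + 276 \cdot 1887 = 302775 + 520812 = 823587$)
$\frac{P - 2297980}{422530 + q{\left(-458,2071 \right)}} = \frac{823587 - 2297980}{422530 + 444} = - \frac{1474393}{422974}$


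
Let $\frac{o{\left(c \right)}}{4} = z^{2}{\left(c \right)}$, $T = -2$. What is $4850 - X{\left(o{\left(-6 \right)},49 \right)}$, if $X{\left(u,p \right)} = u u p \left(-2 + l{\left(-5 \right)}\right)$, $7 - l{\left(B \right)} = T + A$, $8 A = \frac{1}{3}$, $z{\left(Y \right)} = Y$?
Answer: $-7065262$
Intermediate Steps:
$A = \frac{1}{24}$ ($A = \frac{1}{8 \cdot 3} = \frac{1}{8} \cdot \frac{1}{3} = \frac{1}{24} \approx 0.041667$)
$o{\left(c \right)} = 4 c^{2}$
$l{\left(B \right)} = \frac{215}{24}$ ($l{\left(B \right)} = 7 - \left(-2 + \frac{1}{24}\right) = 7 - - \frac{47}{24} = 7 + \frac{47}{24} = \frac{215}{24}$)
$X{\left(u,p \right)} = \frac{167 p u^{2}}{24}$ ($X{\left(u,p \right)} = u u p \left(-2 + \frac{215}{24}\right) = u^{2} p \frac{167}{24} = p u^{2} \cdot \frac{167}{24} = \frac{167 p u^{2}}{24}$)
$4850 - X{\left(o{\left(-6 \right)},49 \right)} = 4850 - \frac{167}{24} \cdot 49 \left(4 \left(-6\right)^{2}\right)^{2} = 4850 - \frac{167}{24} \cdot 49 \left(4 \cdot 36\right)^{2} = 4850 - \frac{167}{24} \cdot 49 \cdot 144^{2} = 4850 - \frac{167}{24} \cdot 49 \cdot 20736 = 4850 - 7070112 = -7065262$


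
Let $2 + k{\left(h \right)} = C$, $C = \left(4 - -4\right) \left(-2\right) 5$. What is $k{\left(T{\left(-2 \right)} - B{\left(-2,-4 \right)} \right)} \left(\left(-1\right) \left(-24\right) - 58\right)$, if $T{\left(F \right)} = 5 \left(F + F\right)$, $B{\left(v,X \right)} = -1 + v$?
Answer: $2788$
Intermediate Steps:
$T{\left(F \right)} = 10 F$ ($T{\left(F \right)} = 5 \cdot 2 F = 10 F$)
$C = -80$ ($C = \left(4 + 4\right) \left(-2\right) 5 = 8 \left(-2\right) 5 = \left(-16\right) 5 = -80$)
$k{\left(h \right)} = -82$ ($k{\left(h \right)} = -2 - 80 = -82$)
$k{\left(T{\left(-2 \right)} - B{\left(-2,-4 \right)} \right)} \left(\left(-1\right) \left(-24\right) - 58\right) = - 82 \left(\left(-1\right) \left(-24\right) - 58\right) = - 82 \left(24 - 58\right) = \left(-82\right) \left(-34\right) = 2788$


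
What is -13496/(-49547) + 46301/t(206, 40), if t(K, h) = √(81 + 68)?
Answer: 13496/49547 + 46301*√149/149 ≈ 3793.4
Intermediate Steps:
t(K, h) = √149
-13496/(-49547) + 46301/t(206, 40) = -13496/(-49547) + 46301/(√149) = -13496*(-1/49547) + 46301*(√149/149) = 13496/49547 + 46301*√149/149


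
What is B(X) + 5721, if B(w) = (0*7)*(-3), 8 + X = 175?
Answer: 5721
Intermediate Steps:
X = 167 (X = -8 + 175 = 167)
B(w) = 0 (B(w) = 0*(-3) = 0)
B(X) + 5721 = 0 + 5721 = 5721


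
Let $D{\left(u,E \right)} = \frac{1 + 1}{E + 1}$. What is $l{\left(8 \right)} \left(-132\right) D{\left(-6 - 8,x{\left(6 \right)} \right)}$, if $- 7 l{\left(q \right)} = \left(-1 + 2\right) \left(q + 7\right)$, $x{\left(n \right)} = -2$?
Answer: $- \frac{3960}{7} \approx -565.71$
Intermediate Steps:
$D{\left(u,E \right)} = \frac{2}{1 + E}$
$l{\left(q \right)} = -1 - \frac{q}{7}$ ($l{\left(q \right)} = - \frac{\left(-1 + 2\right) \left(q + 7\right)}{7} = - \frac{1 \left(7 + q\right)}{7} = - \frac{7 + q}{7} = -1 - \frac{q}{7}$)
$l{\left(8 \right)} \left(-132\right) D{\left(-6 - 8,x{\left(6 \right)} \right)} = \left(-1 - \frac{8}{7}\right) \left(-132\right) \frac{2}{1 - 2} = \left(-1 - \frac{8}{7}\right) \left(-132\right) \frac{2}{-1} = \left(- \frac{15}{7}\right) \left(-132\right) 2 \left(-1\right) = \frac{1980}{7} \left(-2\right) = - \frac{3960}{7}$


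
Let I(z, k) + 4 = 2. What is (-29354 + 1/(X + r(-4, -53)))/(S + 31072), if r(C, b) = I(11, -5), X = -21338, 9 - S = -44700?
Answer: -626414361/1617166540 ≈ -0.38735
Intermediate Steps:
S = 44709 (S = 9 - 1*(-44700) = 9 + 44700 = 44709)
I(z, k) = -2 (I(z, k) = -4 + 2 = -2)
r(C, b) = -2
(-29354 + 1/(X + r(-4, -53)))/(S + 31072) = (-29354 + 1/(-21338 - 2))/(44709 + 31072) = (-29354 + 1/(-21340))/75781 = (-29354 - 1/21340)*(1/75781) = -626414361/21340*1/75781 = -626414361/1617166540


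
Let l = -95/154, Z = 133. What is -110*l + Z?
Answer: 1406/7 ≈ 200.86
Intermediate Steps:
l = -95/154 (l = -95*1/154 = -95/154 ≈ -0.61688)
-110*l + Z = -110*(-95/154) + 133 = 475/7 + 133 = 1406/7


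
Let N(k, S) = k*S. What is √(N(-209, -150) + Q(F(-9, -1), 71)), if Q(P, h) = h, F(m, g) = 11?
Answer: √31421 ≈ 177.26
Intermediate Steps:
N(k, S) = S*k
√(N(-209, -150) + Q(F(-9, -1), 71)) = √(-150*(-209) + 71) = √(31350 + 71) = √31421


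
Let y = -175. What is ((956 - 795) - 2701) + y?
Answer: -2715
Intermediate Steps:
((956 - 795) - 2701) + y = ((956 - 795) - 2701) - 175 = (161 - 2701) - 175 = -2540 - 175 = -2715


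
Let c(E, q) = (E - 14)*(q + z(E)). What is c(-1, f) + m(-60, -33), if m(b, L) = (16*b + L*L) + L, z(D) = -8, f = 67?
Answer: -789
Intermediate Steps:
c(E, q) = (-14 + E)*(-8 + q) (c(E, q) = (E - 14)*(q - 8) = (-14 + E)*(-8 + q))
m(b, L) = L + L² + 16*b (m(b, L) = (16*b + L²) + L = (L² + 16*b) + L = L + L² + 16*b)
c(-1, f) + m(-60, -33) = (112 - 14*67 - 8*(-1) - 1*67) + (-33 + (-33)² + 16*(-60)) = (112 - 938 + 8 - 67) + (-33 + 1089 - 960) = -885 + 96 = -789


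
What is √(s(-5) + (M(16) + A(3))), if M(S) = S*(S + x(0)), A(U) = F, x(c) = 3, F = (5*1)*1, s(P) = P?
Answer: 4*√19 ≈ 17.436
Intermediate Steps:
F = 5 (F = 5*1 = 5)
A(U) = 5
M(S) = S*(3 + S) (M(S) = S*(S + 3) = S*(3 + S))
√(s(-5) + (M(16) + A(3))) = √(-5 + (16*(3 + 16) + 5)) = √(-5 + (16*19 + 5)) = √(-5 + (304 + 5)) = √(-5 + 309) = √304 = 4*√19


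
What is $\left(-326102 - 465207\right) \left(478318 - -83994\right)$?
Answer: $-444962546408$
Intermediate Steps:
$\left(-326102 - 465207\right) \left(478318 - -83994\right) = - 791309 \left(478318 + \left(-86496 + 170490\right)\right) = - 791309 \left(478318 + 83994\right) = \left(-791309\right) 562312 = -444962546408$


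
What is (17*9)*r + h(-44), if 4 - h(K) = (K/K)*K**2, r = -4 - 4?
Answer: -3156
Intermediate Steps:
r = -8
h(K) = 4 - K**2 (h(K) = 4 - K/K*K**2 = 4 - K**2)
(17*9)*r + h(-44) = (17*9)*(-8) + (4 - 1*(-44)**2) = 153*(-8) + (4 - 1*1936) = -1224 + (4 - 1936) = -1224 - 1932 = -3156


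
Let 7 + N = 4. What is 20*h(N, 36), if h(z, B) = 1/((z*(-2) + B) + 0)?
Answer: 10/21 ≈ 0.47619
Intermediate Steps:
N = -3 (N = -7 + 4 = -3)
h(z, B) = 1/(B - 2*z) (h(z, B) = 1/((-2*z + B) + 0) = 1/((B - 2*z) + 0) = 1/(B - 2*z))
20*h(N, 36) = 20/(36 - 2*(-3)) = 20/(36 + 6) = 20/42 = 20*(1/42) = 10/21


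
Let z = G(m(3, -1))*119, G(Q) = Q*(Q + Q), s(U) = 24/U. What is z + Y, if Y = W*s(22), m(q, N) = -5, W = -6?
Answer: 65378/11 ≈ 5943.5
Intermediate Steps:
G(Q) = 2*Q² (G(Q) = Q*(2*Q) = 2*Q²)
Y = -72/11 (Y = -144/22 = -6*12/11 = -72/11 ≈ -6.5455)
z = 5950 (z = (2*(-5)²)*119 = (2*25)*119 = 50*119 = 5950)
z + Y = 5950 - 72/11 = 65378/11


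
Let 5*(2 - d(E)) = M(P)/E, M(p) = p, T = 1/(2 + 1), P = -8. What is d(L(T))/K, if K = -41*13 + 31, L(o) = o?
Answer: -17/1255 ≈ -0.013546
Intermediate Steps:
T = ⅓ (T = 1/3 = ⅓ ≈ 0.33333)
K = -502 (K = -533 + 31 = -502)
d(E) = 2 + 8/(5*E) (d(E) = 2 - (-8)/(5*E) = 2 + 8/(5*E))
d(L(T))/K = (2 + 8/(5*(⅓)))/(-502) = (2 + (8/5)*3)*(-1/502) = (2 + 24/5)*(-1/502) = (34/5)*(-1/502) = -17/1255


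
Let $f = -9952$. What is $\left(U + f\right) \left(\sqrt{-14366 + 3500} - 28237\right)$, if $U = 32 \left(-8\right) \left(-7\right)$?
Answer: $230413920 - 8160 i \sqrt{10866} \approx 2.3041 \cdot 10^{8} - 8.506 \cdot 10^{5} i$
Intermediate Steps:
$U = 1792$ ($U = \left(-256\right) \left(-7\right) = 1792$)
$\left(U + f\right) \left(\sqrt{-14366 + 3500} - 28237\right) = \left(1792 - 9952\right) \left(\sqrt{-14366 + 3500} - 28237\right) = - 8160 \left(\sqrt{-10866} - 28237\right) = - 8160 \left(i \sqrt{10866} - 28237\right) = - 8160 \left(-28237 + i \sqrt{10866}\right) = 230413920 - 8160 i \sqrt{10866}$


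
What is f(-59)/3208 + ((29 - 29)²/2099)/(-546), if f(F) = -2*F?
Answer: 59/1604 ≈ 0.036783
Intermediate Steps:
f(-59)/3208 + ((29 - 29)²/2099)/(-546) = -2*(-59)/3208 + ((29 - 29)²/2099)/(-546) = 118*(1/3208) + (0²*(1/2099))*(-1/546) = 59/1604 + (0*(1/2099))*(-1/546) = 59/1604 + 0*(-1/546) = 59/1604 + 0 = 59/1604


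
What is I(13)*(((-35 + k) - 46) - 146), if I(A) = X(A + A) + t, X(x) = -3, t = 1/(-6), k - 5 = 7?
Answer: 4085/6 ≈ 680.83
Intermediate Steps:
k = 12 (k = 5 + 7 = 12)
t = -⅙ ≈ -0.16667
I(A) = -19/6 (I(A) = -3 - ⅙ = -19/6)
I(13)*(((-35 + k) - 46) - 146) = -19*(((-35 + 12) - 46) - 146)/6 = -19*((-23 - 46) - 146)/6 = -19*(-69 - 146)/6 = -19/6*(-215) = 4085/6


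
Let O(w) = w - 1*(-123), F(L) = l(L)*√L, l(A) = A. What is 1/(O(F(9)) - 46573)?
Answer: -1/46423 ≈ -2.1541e-5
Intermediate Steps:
F(L) = L^(3/2) (F(L) = L*√L = L^(3/2))
O(w) = 123 + w (O(w) = w + 123 = 123 + w)
1/(O(F(9)) - 46573) = 1/((123 + 9^(3/2)) - 46573) = 1/((123 + 27) - 46573) = 1/(150 - 46573) = 1/(-46423) = -1/46423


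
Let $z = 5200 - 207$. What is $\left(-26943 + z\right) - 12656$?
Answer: $-34606$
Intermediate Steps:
$z = 4993$ ($z = 5200 - 207 = 4993$)
$\left(-26943 + z\right) - 12656 = \left(-26943 + 4993\right) - 12656 = -21950 - 12656 = -34606$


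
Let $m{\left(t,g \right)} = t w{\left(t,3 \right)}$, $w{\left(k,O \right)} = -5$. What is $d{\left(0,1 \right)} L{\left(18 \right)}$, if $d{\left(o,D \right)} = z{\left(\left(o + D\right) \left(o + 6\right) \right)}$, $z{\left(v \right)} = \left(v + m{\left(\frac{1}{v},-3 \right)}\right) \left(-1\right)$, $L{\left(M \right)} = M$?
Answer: $-93$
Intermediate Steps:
$m{\left(t,g \right)} = - 5 t$ ($m{\left(t,g \right)} = t \left(-5\right) = - 5 t$)
$z{\left(v \right)} = - v + \frac{5}{v}$ ($z{\left(v \right)} = \left(v - \frac{5}{v}\right) \left(-1\right) = - v + \frac{5}{v}$)
$d{\left(o,D \right)} = - \left(6 + o\right) \left(D + o\right) + \frac{5}{\left(6 + o\right) \left(D + o\right)}$ ($d{\left(o,D \right)} = - \left(o + D\right) \left(o + 6\right) + \frac{5}{\left(o + D\right) \left(o + 6\right)} = - \left(D + o\right) \left(6 + o\right) + \frac{5}{\left(D + o\right) \left(6 + o\right)} = - \left(6 + o\right) \left(D + o\right) + \frac{5}{\left(6 + o\right) \left(D + o\right)}$)
$d{\left(0,1 \right)} L{\left(18 \right)} = \frac{5 - \left(0^{2} + 6 \cdot 1 + 6 \cdot 0 + 1 \cdot 0\right)^{2}}{0^{2} + 6 \cdot 1 + 6 \cdot 0 + 1 \cdot 0} \cdot 18 = \frac{5 - \left(0 + 6 + 0 + 0\right)^{2}}{0 + 6 + 0 + 0} \cdot 18 = \frac{5 - 6^{2}}{6} \cdot 18 = \frac{5 - 36}{6} \cdot 18 = \frac{1}{6} \left(-31\right) 18 = \left(- \frac{31}{6}\right) 18 = -93$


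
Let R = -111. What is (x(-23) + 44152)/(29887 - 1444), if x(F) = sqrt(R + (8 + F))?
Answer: 44152/28443 + I*sqrt(14)/9481 ≈ 1.5523 + 0.00039465*I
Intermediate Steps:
x(F) = sqrt(-103 + F) (x(F) = sqrt(-111 + (8 + F)) = sqrt(-103 + F))
(x(-23) + 44152)/(29887 - 1444) = (sqrt(-103 - 23) + 44152)/(29887 - 1444) = (sqrt(-126) + 44152)/28443 = (3*I*sqrt(14) + 44152)*(1/28443) = (44152 + 3*I*sqrt(14))*(1/28443) = 44152/28443 + I*sqrt(14)/9481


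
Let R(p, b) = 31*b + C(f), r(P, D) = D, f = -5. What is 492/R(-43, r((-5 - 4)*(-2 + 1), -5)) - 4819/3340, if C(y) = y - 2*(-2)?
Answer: -199587/43420 ≈ -4.5967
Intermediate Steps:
C(y) = 4 + y (C(y) = y - 1*(-4) = y + 4 = 4 + y)
R(p, b) = -1 + 31*b (R(p, b) = 31*b + (4 - 5) = 31*b - 1 = -1 + 31*b)
492/R(-43, r((-5 - 4)*(-2 + 1), -5)) - 4819/3340 = 492/(-1 + 31*(-5)) - 4819/3340 = 492/(-1 - 155) - 4819*1/3340 = 492/(-156) - 4819/3340 = 492*(-1/156) - 4819/3340 = -41/13 - 4819/3340 = -199587/43420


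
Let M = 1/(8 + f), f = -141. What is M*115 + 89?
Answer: 11722/133 ≈ 88.135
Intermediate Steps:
M = -1/133 (M = 1/(8 - 141) = 1/(-133) = -1/133 ≈ -0.0075188)
M*115 + 89 = -1/133*115 + 89 = -115/133 + 89 = 11722/133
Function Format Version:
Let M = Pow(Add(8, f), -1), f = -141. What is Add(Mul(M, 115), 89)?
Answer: Rational(11722, 133) ≈ 88.135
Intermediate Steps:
M = Rational(-1, 133) (M = Pow(Add(8, -141), -1) = Pow(-133, -1) = Rational(-1, 133) ≈ -0.0075188)
Add(Mul(M, 115), 89) = Add(Mul(Rational(-1, 133), 115), 89) = Add(Rational(-115, 133), 89) = Rational(11722, 133)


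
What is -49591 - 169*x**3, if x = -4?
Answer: -38775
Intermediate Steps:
-49591 - 169*x**3 = -49591 - 169*(-4)**3 = -49591 - 169*(-64) = -49591 - 1*(-10816) = -49591 + 10816 = -38775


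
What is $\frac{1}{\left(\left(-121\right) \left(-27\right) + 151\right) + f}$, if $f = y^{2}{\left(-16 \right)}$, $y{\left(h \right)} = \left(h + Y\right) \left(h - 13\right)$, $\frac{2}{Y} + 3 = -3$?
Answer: $\frac{9}{2050003} \approx 4.3902 \cdot 10^{-6}$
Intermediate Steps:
$Y = - \frac{1}{3}$ ($Y = \frac{2}{-3 - 3} = \frac{2}{-6} = 2 \left(- \frac{1}{6}\right) = - \frac{1}{3} \approx -0.33333$)
$y{\left(h \right)} = \left(-13 + h\right) \left(- \frac{1}{3} + h\right)$ ($y{\left(h \right)} = \left(h - \frac{1}{3}\right) \left(h - 13\right) = \left(- \frac{1}{3} + h\right) \left(-13 + h\right) = \left(-13 + h\right) \left(- \frac{1}{3} + h\right)$)
$f = \frac{2019241}{9}$ ($f = \left(\frac{13}{3} + \left(-16\right)^{2} - - \frac{640}{3}\right)^{2} = \left(\frac{13}{3} + 256 + \frac{640}{3}\right)^{2} = \left(\frac{1421}{3}\right)^{2} = \frac{2019241}{9} \approx 2.2436 \cdot 10^{5}$)
$\frac{1}{\left(\left(-121\right) \left(-27\right) + 151\right) + f} = \frac{1}{\left(\left(-121\right) \left(-27\right) + 151\right) + \frac{2019241}{9}} = \frac{1}{\left(3267 + 151\right) + \frac{2019241}{9}} = \frac{1}{3418 + \frac{2019241}{9}} = \frac{1}{\frac{2050003}{9}} = \frac{9}{2050003}$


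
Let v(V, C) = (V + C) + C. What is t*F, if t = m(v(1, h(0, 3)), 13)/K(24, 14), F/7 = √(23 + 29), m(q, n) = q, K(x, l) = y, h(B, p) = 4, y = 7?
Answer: 18*√13 ≈ 64.900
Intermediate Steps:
v(V, C) = V + 2*C (v(V, C) = (C + V) + C = V + 2*C)
K(x, l) = 7
F = 14*√13 (F = 7*√(23 + 29) = 7*√52 = 7*(2*√13) = 14*√13 ≈ 50.478)
t = 9/7 (t = (1 + 2*4)/7 = (1 + 8)*(⅐) = 9*(⅐) = 9/7 ≈ 1.2857)
t*F = 9*(14*√13)/7 = 18*√13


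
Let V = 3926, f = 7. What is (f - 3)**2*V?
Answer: 62816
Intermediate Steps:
(f - 3)**2*V = (7 - 3)**2*3926 = 4**2*3926 = 16*3926 = 62816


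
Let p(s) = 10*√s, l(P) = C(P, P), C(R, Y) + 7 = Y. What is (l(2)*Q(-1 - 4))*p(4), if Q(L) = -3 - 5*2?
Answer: 1300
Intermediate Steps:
C(R, Y) = -7 + Y
l(P) = -7 + P
Q(L) = -13 (Q(L) = -3 - 10 = -13)
(l(2)*Q(-1 - 4))*p(4) = ((-7 + 2)*(-13))*(10*√4) = (-5*(-13))*(10*2) = 65*20 = 1300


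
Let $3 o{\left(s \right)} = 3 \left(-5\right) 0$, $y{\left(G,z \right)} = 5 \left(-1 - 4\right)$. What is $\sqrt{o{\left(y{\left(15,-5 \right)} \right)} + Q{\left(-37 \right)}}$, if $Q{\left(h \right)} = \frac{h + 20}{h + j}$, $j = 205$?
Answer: $\frac{i \sqrt{714}}{84} \approx 0.3181 i$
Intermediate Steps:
$y{\left(G,z \right)} = -25$ ($y{\left(G,z \right)} = 5 \left(-5\right) = -25$)
$o{\left(s \right)} = 0$ ($o{\left(s \right)} = \frac{3 \left(-5\right) 0}{3} = \frac{\left(-15\right) 0}{3} = \frac{1}{3} \cdot 0 = 0$)
$Q{\left(h \right)} = \frac{20 + h}{205 + h}$ ($Q{\left(h \right)} = \frac{h + 20}{h + 205} = \frac{20 + h}{205 + h}$)
$\sqrt{o{\left(y{\left(15,-5 \right)} \right)} + Q{\left(-37 \right)}} = \sqrt{0 + \frac{20 - 37}{205 - 37}} = \sqrt{0 + \frac{1}{168} \left(-17\right)} = \sqrt{0 - \frac{17}{168}} = \sqrt{- \frac{17}{168}} = \frac{i \sqrt{714}}{84}$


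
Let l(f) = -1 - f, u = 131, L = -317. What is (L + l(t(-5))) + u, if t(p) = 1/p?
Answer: -934/5 ≈ -186.80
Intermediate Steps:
(L + l(t(-5))) + u = (-317 + (-1 - 1/(-5))) + 131 = (-317 + (-1 - 1*(-⅕))) + 131 = (-317 + (-1 + ⅕)) + 131 = (-317 - ⅘) + 131 = -1589/5 + 131 = -934/5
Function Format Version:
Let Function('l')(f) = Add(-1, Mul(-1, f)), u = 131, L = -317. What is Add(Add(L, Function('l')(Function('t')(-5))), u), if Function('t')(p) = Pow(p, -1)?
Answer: Rational(-934, 5) ≈ -186.80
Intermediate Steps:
Add(Add(L, Function('l')(Function('t')(-5))), u) = Add(Add(-317, Add(-1, Mul(-1, Pow(-5, -1)))), 131) = Add(Add(-317, Add(-1, Mul(-1, Rational(-1, 5)))), 131) = Add(Add(-317, Add(-1, Rational(1, 5))), 131) = Add(Add(-317, Rational(-4, 5)), 131) = Add(Rational(-1589, 5), 131) = Rational(-934, 5)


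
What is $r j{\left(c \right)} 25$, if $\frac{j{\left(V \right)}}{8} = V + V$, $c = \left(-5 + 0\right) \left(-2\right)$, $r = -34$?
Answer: $-136000$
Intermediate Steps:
$c = 10$ ($c = \left(-5\right) \left(-2\right) = 10$)
$j{\left(V \right)} = 16 V$ ($j{\left(V \right)} = 8 \left(V + V\right) = 8 \cdot 2 V = 16 V$)
$r j{\left(c \right)} 25 = - 34 \cdot 16 \cdot 10 \cdot 25 = \left(-34\right) 160 \cdot 25 = \left(-5440\right) 25 = -136000$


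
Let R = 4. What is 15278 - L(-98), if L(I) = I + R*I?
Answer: 15768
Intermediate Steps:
L(I) = 5*I (L(I) = I + 4*I = 5*I)
15278 - L(-98) = 15278 - 5*(-98) = 15278 - 1*(-490) = 15278 + 490 = 15768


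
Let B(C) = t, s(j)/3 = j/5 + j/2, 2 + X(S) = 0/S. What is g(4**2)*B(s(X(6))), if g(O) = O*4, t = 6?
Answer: 384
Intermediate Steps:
X(S) = -2 (X(S) = -2 + 0/S = -2 + 0 = -2)
s(j) = 21*j/10 (s(j) = 3*(j/5 + j/2) = 3*(7*j/10) = 21*j/10)
B(C) = 6
g(O) = 4*O
g(4**2)*B(s(X(6))) = (4*4**2)*6 = (4*16)*6 = 64*6 = 384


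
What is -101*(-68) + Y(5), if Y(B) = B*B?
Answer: 6893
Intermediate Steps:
Y(B) = B²
-101*(-68) + Y(5) = -101*(-68) + 5² = 6868 + 25 = 6893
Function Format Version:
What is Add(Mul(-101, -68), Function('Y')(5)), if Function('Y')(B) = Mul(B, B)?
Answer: 6893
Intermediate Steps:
Function('Y')(B) = Pow(B, 2)
Add(Mul(-101, -68), Function('Y')(5)) = Add(Mul(-101, -68), Pow(5, 2)) = Add(6868, 25) = 6893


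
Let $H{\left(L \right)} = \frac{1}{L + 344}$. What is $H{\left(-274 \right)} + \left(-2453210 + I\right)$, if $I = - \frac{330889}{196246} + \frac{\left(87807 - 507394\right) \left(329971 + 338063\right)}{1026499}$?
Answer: $- \frac{9610963363548627644}{3525310648195} \approx -2.7263 \cdot 10^{6}$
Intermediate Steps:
$I = - \frac{55007775922957279}{201446322754}$ ($I = \left(-330889\right) \frac{1}{196246} + \left(-419587\right) 668034 \cdot \frac{1}{1026499} = - \frac{330889}{196246} - \frac{280298381958}{1026499} = - \frac{55007775922957279}{201446322754} \approx -2.7306 \cdot 10^{5}$)
$H{\left(L \right)} = \frac{1}{344 + L}$
$H{\left(-274 \right)} + \left(-2453210 + I\right) = \frac{1}{344 - 274} - \frac{549197909366297619}{201446322754} = \frac{1}{70} - \frac{549197909366297619}{201446322754} = - \frac{9610963363548627644}{3525310648195}$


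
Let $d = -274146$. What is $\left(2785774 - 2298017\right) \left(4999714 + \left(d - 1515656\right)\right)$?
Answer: $1565657047384$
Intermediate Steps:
$\left(2785774 - 2298017\right) \left(4999714 + \left(d - 1515656\right)\right) = \left(2785774 - 2298017\right) \left(4999714 - 1789802\right) = 487757 \left(4999714 - 1789802\right) = 487757 \cdot 3209912 = 1565657047384$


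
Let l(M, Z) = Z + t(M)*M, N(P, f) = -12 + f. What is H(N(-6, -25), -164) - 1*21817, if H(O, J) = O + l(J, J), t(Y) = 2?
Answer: -22346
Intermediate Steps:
l(M, Z) = Z + 2*M
H(O, J) = O + 3*J (H(O, J) = O + (J + 2*J) = O + 3*J)
H(N(-6, -25), -164) - 1*21817 = ((-12 - 25) + 3*(-164)) - 1*21817 = (-37 - 492) - 21817 = -529 - 21817 = -22346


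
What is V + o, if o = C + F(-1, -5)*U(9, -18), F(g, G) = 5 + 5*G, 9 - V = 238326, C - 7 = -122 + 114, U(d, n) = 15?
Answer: -238618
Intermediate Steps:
C = -1 (C = 7 + (-122 + 114) = 7 - 8 = -1)
V = -238317 (V = 9 - 1*238326 = 9 - 238326 = -238317)
o = -301 (o = -1 + (5 + 5*(-5))*15 = -1 + (5 - 25)*15 = -1 - 20*15 = -1 - 300 = -301)
V + o = -238317 - 301 = -238618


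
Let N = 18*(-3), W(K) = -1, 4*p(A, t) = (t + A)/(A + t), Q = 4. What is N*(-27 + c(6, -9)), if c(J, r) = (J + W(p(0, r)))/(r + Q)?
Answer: 1512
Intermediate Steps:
p(A, t) = ¼ (p(A, t) = ((t + A)/(A + t))/4 = ((A + t)/(A + t))/4 = (¼)*1 = ¼)
c(J, r) = (-1 + J)/(4 + r) (c(J, r) = (J - 1)/(r + 4) = (-1 + J)/(4 + r))
N = -54
N*(-27 + c(6, -9)) = -54*(-27 + (-1 + 6)/(4 - 9)) = -54*(-27 + 5/(-5)) = -54*(-27 - ⅕*5) = -54*(-27 - 1) = -54*(-28) = 1512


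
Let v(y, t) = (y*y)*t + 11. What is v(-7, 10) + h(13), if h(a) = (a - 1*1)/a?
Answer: 6525/13 ≈ 501.92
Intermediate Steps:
v(y, t) = 11 + t*y**2 (v(y, t) = y**2*t + 11 = t*y**2 + 11 = 11 + t*y**2)
h(a) = (-1 + a)/a (h(a) = (a - 1)/a = (-1 + a)/a)
v(-7, 10) + h(13) = (11 + 10*(-7)**2) + (-1 + 13)/13 = (11 + 10*49) + (1/13)*12 = (11 + 490) + 12/13 = 501 + 12/13 = 6525/13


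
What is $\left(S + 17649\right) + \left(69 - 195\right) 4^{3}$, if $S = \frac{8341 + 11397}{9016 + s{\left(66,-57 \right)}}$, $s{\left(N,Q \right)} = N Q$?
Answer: $\frac{354784}{37} \approx 9588.8$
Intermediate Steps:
$S = \frac{139}{37}$ ($S = \frac{8341 + 11397}{9016 + 66 \left(-57\right)} = \frac{19738}{9016 - 3762} = \frac{19738}{5254} = 19738 \cdot \frac{1}{5254} = \frac{139}{37} \approx 3.7568$)
$\left(S + 17649\right) + \left(69 - 195\right) 4^{3} = \left(\frac{139}{37} + 17649\right) + \left(69 - 195\right) 4^{3} = \frac{653152}{37} + \left(69 - 195\right) 64 = \frac{653152}{37} - 8064 = \frac{354784}{37}$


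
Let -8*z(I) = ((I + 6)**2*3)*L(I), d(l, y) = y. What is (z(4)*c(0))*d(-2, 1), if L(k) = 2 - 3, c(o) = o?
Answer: 0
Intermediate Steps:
L(k) = -1
z(I) = 3*(6 + I)**2/8 (z(I) = -(I + 6)**2*3*(-1)/8 = -(6 + I)**2*3*(-1)/8 = -3*(6 + I)**2*(-1)/8 = -(-3)*(6 + I)**2/8 = 3*(6 + I)**2/8)
(z(4)*c(0))*d(-2, 1) = ((3*(6 + 4)**2/8)*0)*1 = (((3/8)*10**2)*0)*1 = (((3/8)*100)*0)*1 = ((75/2)*0)*1 = 0*1 = 0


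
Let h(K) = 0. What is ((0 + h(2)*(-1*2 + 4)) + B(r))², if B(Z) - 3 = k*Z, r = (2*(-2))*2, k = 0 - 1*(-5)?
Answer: 1369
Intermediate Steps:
k = 5 (k = 0 + 5 = 5)
r = -8 (r = -4*2 = -8)
B(Z) = 3 + 5*Z
((0 + h(2)*(-1*2 + 4)) + B(r))² = ((0 + 0*(-1*2 + 4)) + (3 + 5*(-8)))² = ((0 + 0*(-2 + 4)) + (3 - 40))² = ((0 + 0*2) - 37)² = ((0 + 0) - 37)² = (0 - 37)² = (-37)² = 1369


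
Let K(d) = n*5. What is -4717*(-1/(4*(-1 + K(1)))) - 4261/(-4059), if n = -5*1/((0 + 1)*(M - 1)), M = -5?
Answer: 57600827/154242 ≈ 373.44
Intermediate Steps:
n = 5/6 (n = -5*1/((0 + 1)*(-5 - 1)) = -5/(1*(-6)) = -5/(-6) = -5*(-1/6) = 5/6 ≈ 0.83333)
K(d) = 25/6 (K(d) = (5/6)*5 = 25/6)
-4717*(-1/(4*(-1 + K(1)))) - 4261/(-4059) = -4717*(-1/(4*(-1 + 25/6))) - 4261/(-4059) = -4717/((19/6)*(-4)) - 4261*(-1/4059) = -4717/(-38/3) + 4261/4059 = -4717*(-3/38) + 4261/4059 = 14151/38 + 4261/4059 = 57600827/154242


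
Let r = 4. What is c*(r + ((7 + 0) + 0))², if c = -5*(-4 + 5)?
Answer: -605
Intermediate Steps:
c = -5 (c = -5*1 = -5)
c*(r + ((7 + 0) + 0))² = -5*(4 + ((7 + 0) + 0))² = -5*(4 + (7 + 0))² = -5*(4 + 7)² = -5*11² = -5*121 = -605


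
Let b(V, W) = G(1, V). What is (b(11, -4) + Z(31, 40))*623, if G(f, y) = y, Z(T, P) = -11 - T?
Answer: -19313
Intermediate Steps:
b(V, W) = V
(b(11, -4) + Z(31, 40))*623 = (11 + (-11 - 1*31))*623 = (11 + (-11 - 31))*623 = (11 - 42)*623 = -31*623 = -19313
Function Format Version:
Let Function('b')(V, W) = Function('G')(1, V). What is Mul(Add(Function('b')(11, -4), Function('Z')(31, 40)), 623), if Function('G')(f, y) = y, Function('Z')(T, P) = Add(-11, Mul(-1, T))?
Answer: -19313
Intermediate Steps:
Function('b')(V, W) = V
Mul(Add(Function('b')(11, -4), Function('Z')(31, 40)), 623) = Mul(Add(11, Add(-11, Mul(-1, 31))), 623) = Mul(Add(11, Add(-11, -31)), 623) = Mul(Add(11, -42), 623) = Mul(-31, 623) = -19313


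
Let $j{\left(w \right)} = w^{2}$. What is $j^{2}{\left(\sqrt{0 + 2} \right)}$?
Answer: $4$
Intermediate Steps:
$j^{2}{\left(\sqrt{0 + 2} \right)} = \left(\left(\sqrt{0 + 2}\right)^{2}\right)^{2} = \left(\left(\sqrt{2}\right)^{2}\right)^{2} = 2^{2} = 4$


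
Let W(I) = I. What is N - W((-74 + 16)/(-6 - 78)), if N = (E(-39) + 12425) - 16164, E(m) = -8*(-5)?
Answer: -155387/42 ≈ -3699.7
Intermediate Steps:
E(m) = 40
N = -3699 (N = (40 + 12425) - 16164 = 12465 - 16164 = -3699)
N - W((-74 + 16)/(-6 - 78)) = -3699 - (-74 + 16)/(-6 - 78) = -3699 - (-58)/(-84) = -3699 - (-58)*(-1)/84 = -3699 - 1*29/42 = -3699 - 29/42 = -155387/42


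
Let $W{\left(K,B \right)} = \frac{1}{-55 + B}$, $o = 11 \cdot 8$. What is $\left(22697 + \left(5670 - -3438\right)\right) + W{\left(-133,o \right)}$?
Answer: $\frac{1049566}{33} \approx 31805.0$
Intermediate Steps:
$o = 88$
$\left(22697 + \left(5670 - -3438\right)\right) + W{\left(-133,o \right)} = \left(22697 + \left(5670 - -3438\right)\right) + \frac{1}{-55 + 88} = \left(22697 + \left(5670 + 3438\right)\right) + \frac{1}{33} = \left(22697 + 9108\right) + \frac{1}{33} = 31805 + \frac{1}{33} = \frac{1049566}{33}$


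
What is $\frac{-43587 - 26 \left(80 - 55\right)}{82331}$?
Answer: $- \frac{44237}{82331} \approx -0.53731$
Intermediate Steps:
$\frac{-43587 - 26 \left(80 - 55\right)}{82331} = \left(-43587 - 650\right) \frac{1}{82331} = \left(-44237\right) \frac{1}{82331} = - \frac{44237}{82331}$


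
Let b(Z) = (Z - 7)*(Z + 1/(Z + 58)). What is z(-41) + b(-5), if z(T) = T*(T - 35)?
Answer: 168316/53 ≈ 3175.8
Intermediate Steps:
z(T) = T*(-35 + T)
b(Z) = (-7 + Z)*(Z + 1/(58 + Z))
z(-41) + b(-5) = -41*(-35 - 41) + (-7 + (-5)³ - 405*(-5) + 51*(-5)²)/(58 - 5) = -41*(-76) + (-7 - 125 + 2025 + 51*25)/53 = 3116 + (-7 - 125 + 2025 + 1275)/53 = 3116 + (1/53)*3168 = 3116 + 3168/53 = 168316/53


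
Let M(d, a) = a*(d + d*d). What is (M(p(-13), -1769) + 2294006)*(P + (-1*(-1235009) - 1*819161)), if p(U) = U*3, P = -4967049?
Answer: 1491210110052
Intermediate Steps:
p(U) = 3*U
M(d, a) = a*(d + d**2)
(M(p(-13), -1769) + 2294006)*(P + (-1*(-1235009) - 1*819161)) = (-1769*3*(-13)*(1 + 3*(-13)) + 2294006)*(-4967049 + (-1*(-1235009) - 1*819161)) = (-1769*(-39)*(1 - 39) + 2294006)*(-4967049 + (1235009 - 819161)) = (-1769*(-39)*(-38) + 2294006)*(-4967049 + 415848) = (-2621658 + 2294006)*(-4551201) = -327652*(-4551201) = 1491210110052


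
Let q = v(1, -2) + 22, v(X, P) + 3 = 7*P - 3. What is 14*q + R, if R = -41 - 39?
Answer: -52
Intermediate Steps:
v(X, P) = -6 + 7*P (v(X, P) = -3 + (7*P - 3) = -3 + (-3 + 7*P) = -6 + 7*P)
R = -80
q = 2 (q = (-6 + 7*(-2)) + 22 = (-6 - 14) + 22 = -20 + 22 = 2)
14*q + R = 14*2 - 80 = 28 - 80 = -52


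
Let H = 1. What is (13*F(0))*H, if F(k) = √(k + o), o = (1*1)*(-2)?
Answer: 13*I*√2 ≈ 18.385*I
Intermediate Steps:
o = -2 (o = 1*(-2) = -2)
F(k) = √(-2 + k) (F(k) = √(k - 2) = √(-2 + k))
(13*F(0))*H = (13*√(-2 + 0))*1 = (13*√(-2))*1 = (13*(I*√2))*1 = (13*I*√2)*1 = 13*I*√2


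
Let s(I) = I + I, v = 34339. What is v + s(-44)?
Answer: 34251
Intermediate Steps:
s(I) = 2*I
v + s(-44) = 34339 + 2*(-44) = 34339 - 88 = 34251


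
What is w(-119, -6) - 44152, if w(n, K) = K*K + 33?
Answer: -44083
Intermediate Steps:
w(n, K) = 33 + K² (w(n, K) = K² + 33 = 33 + K²)
w(-119, -6) - 44152 = (33 + (-6)²) - 44152 = (33 + 36) - 44152 = 69 - 44152 = -44083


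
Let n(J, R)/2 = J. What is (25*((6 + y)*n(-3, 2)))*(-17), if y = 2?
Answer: 20400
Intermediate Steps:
n(J, R) = 2*J
(25*((6 + y)*n(-3, 2)))*(-17) = (25*((6 + 2)*(2*(-3))))*(-17) = (25*(8*(-6)))*(-17) = (25*(-48))*(-17) = -1200*(-17) = 20400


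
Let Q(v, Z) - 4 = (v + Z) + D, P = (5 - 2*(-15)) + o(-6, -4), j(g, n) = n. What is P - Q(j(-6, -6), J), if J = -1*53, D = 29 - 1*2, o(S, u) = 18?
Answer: 81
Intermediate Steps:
D = 27 (D = 29 - 2 = 27)
J = -53
P = 53 (P = (5 - 2*(-15)) + 18 = (5 + 30) + 18 = 35 + 18 = 53)
Q(v, Z) = 31 + Z + v (Q(v, Z) = 4 + ((v + Z) + 27) = 4 + ((Z + v) + 27) = 4 + (27 + Z + v) = 31 + Z + v)
P - Q(j(-6, -6), J) = 53 - (31 - 53 - 6) = 53 - 1*(-28) = 53 + 28 = 81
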